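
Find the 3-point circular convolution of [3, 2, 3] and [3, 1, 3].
Use y[k] = Σ_j u[j]·v[(k-j) mod 3]. y[0] = 3×3 + 2×3 + 3×1 = 18; y[1] = 3×1 + 2×3 + 3×3 = 18; y[2] = 3×3 + 2×1 + 3×3 = 20. Result: [18, 18, 20]

[18, 18, 20]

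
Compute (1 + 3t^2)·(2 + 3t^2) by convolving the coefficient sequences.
Ascending coefficients: a = [1, 0, 3], b = [2, 0, 3]. c[0] = 1×2 = 2; c[1] = 1×0 + 0×2 = 0; c[2] = 1×3 + 0×0 + 3×2 = 9; c[3] = 0×3 + 3×0 = 0; c[4] = 3×3 = 9. Result coefficients: [2, 0, 9, 0, 9] → 2 + 9t^2 + 9t^4

2 + 9t^2 + 9t^4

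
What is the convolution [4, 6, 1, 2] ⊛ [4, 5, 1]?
y[0] = 4×4 = 16; y[1] = 4×5 + 6×4 = 44; y[2] = 4×1 + 6×5 + 1×4 = 38; y[3] = 6×1 + 1×5 + 2×4 = 19; y[4] = 1×1 + 2×5 = 11; y[5] = 2×1 = 2

[16, 44, 38, 19, 11, 2]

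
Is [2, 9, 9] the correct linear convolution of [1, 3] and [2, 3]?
Recompute linear convolution of [1, 3] and [2, 3]: y[0] = 1×2 = 2; y[1] = 1×3 + 3×2 = 9; y[2] = 3×3 = 9 → [2, 9, 9]. Given [2, 9, 9] matches, so answer: Yes

Yes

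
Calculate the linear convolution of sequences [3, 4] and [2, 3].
y[0] = 3×2 = 6; y[1] = 3×3 + 4×2 = 17; y[2] = 4×3 = 12

[6, 17, 12]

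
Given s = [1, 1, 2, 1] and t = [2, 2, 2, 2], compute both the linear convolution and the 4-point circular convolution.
Linear: y_lin[0] = 1×2 = 2; y_lin[1] = 1×2 + 1×2 = 4; y_lin[2] = 1×2 + 1×2 + 2×2 = 8; y_lin[3] = 1×2 + 1×2 + 2×2 + 1×2 = 10; y_lin[4] = 1×2 + 2×2 + 1×2 = 8; y_lin[5] = 2×2 + 1×2 = 6; y_lin[6] = 1×2 = 2 → [2, 4, 8, 10, 8, 6, 2]. Circular (length 4): y[0] = 1×2 + 1×2 + 2×2 + 1×2 = 10; y[1] = 1×2 + 1×2 + 2×2 + 1×2 = 10; y[2] = 1×2 + 1×2 + 2×2 + 1×2 = 10; y[3] = 1×2 + 1×2 + 2×2 + 1×2 = 10 → [10, 10, 10, 10]

Linear: [2, 4, 8, 10, 8, 6, 2], Circular: [10, 10, 10, 10]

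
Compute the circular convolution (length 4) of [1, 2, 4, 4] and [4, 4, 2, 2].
Use y[k] = Σ_j x[j]·h[(k-j) mod 4]. y[0] = 1×4 + 2×2 + 4×2 + 4×4 = 32; y[1] = 1×4 + 2×4 + 4×2 + 4×2 = 28; y[2] = 1×2 + 2×4 + 4×4 + 4×2 = 34; y[3] = 1×2 + 2×2 + 4×4 + 4×4 = 38. Result: [32, 28, 34, 38]

[32, 28, 34, 38]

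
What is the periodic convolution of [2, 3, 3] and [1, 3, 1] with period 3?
Use y[k] = Σ_j s[j]·t[(k-j) mod 3]. y[0] = 2×1 + 3×1 + 3×3 = 14; y[1] = 2×3 + 3×1 + 3×1 = 12; y[2] = 2×1 + 3×3 + 3×1 = 14. Result: [14, 12, 14]

[14, 12, 14]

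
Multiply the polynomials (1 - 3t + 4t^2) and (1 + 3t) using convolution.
Ascending coefficients: a = [1, -3, 4], b = [1, 3]. c[0] = 1×1 = 1; c[1] = 1×3 + -3×1 = 0; c[2] = -3×3 + 4×1 = -5; c[3] = 4×3 = 12. Result coefficients: [1, 0, -5, 12] → 1 - 5t^2 + 12t^3

1 - 5t^2 + 12t^3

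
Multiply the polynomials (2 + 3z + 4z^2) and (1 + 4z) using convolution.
Ascending coefficients: a = [2, 3, 4], b = [1, 4]. c[0] = 2×1 = 2; c[1] = 2×4 + 3×1 = 11; c[2] = 3×4 + 4×1 = 16; c[3] = 4×4 = 16. Result coefficients: [2, 11, 16, 16] → 2 + 11z + 16z^2 + 16z^3

2 + 11z + 16z^2 + 16z^3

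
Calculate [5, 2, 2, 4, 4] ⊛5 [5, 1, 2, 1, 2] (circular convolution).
Use y[k] = Σ_j u[j]·v[(k-j) mod 5]. y[0] = 5×5 + 2×2 + 2×1 + 4×2 + 4×1 = 43; y[1] = 5×1 + 2×5 + 2×2 + 4×1 + 4×2 = 31; y[2] = 5×2 + 2×1 + 2×5 + 4×2 + 4×1 = 34; y[3] = 5×1 + 2×2 + 2×1 + 4×5 + 4×2 = 39; y[4] = 5×2 + 2×1 + 2×2 + 4×1 + 4×5 = 40. Result: [43, 31, 34, 39, 40]

[43, 31, 34, 39, 40]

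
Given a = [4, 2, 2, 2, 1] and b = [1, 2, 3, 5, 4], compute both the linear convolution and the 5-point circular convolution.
Linear: y_lin[0] = 4×1 = 4; y_lin[1] = 4×2 + 2×1 = 10; y_lin[2] = 4×3 + 2×2 + 2×1 = 18; y_lin[3] = 4×5 + 2×3 + 2×2 + 2×1 = 32; y_lin[4] = 4×4 + 2×5 + 2×3 + 2×2 + 1×1 = 37; y_lin[5] = 2×4 + 2×5 + 2×3 + 1×2 = 26; y_lin[6] = 2×4 + 2×5 + 1×3 = 21; y_lin[7] = 2×4 + 1×5 = 13; y_lin[8] = 1×4 = 4 → [4, 10, 18, 32, 37, 26, 21, 13, 4]. Circular (length 5): y[0] = 4×1 + 2×4 + 2×5 + 2×3 + 1×2 = 30; y[1] = 4×2 + 2×1 + 2×4 + 2×5 + 1×3 = 31; y[2] = 4×3 + 2×2 + 2×1 + 2×4 + 1×5 = 31; y[3] = 4×5 + 2×3 + 2×2 + 2×1 + 1×4 = 36; y[4] = 4×4 + 2×5 + 2×3 + 2×2 + 1×1 = 37 → [30, 31, 31, 36, 37]

Linear: [4, 10, 18, 32, 37, 26, 21, 13, 4], Circular: [30, 31, 31, 36, 37]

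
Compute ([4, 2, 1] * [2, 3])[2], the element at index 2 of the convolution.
Use y[k] = Σ_i a[i]·b[k-i] at k=2. y[2] = 2×3 + 1×2 = 8

8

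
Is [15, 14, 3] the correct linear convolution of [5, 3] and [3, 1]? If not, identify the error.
Recompute linear convolution of [5, 3] and [3, 1]: y[0] = 5×3 = 15; y[1] = 5×1 + 3×3 = 14; y[2] = 3×1 = 3 → [15, 14, 3]. Given [15, 14, 3] matches, so answer: Yes

Yes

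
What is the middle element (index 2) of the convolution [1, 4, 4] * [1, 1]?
Use y[k] = Σ_i a[i]·b[k-i] at k=2. y[2] = 4×1 + 4×1 = 8

8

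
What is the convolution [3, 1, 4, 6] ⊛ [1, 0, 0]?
y[0] = 3×1 = 3; y[1] = 3×0 + 1×1 = 1; y[2] = 3×0 + 1×0 + 4×1 = 4; y[3] = 1×0 + 4×0 + 6×1 = 6; y[4] = 4×0 + 6×0 = 0; y[5] = 6×0 = 0

[3, 1, 4, 6, 0, 0]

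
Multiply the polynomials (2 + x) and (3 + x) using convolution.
Ascending coefficients: a = [2, 1], b = [3, 1]. c[0] = 2×3 = 6; c[1] = 2×1 + 1×3 = 5; c[2] = 1×1 = 1. Result coefficients: [6, 5, 1] → 6 + 5x + x^2

6 + 5x + x^2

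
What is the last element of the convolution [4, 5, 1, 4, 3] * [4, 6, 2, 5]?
Use y[k] = Σ_i a[i]·b[k-i] at k=7. y[7] = 3×5 = 15

15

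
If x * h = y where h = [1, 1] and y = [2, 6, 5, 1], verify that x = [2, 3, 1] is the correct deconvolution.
Forward-compute [2, 3, 1] * [1, 1]: y[0] = 2×1 = 2; y[1] = 2×1 + 3×1 = 5; y[2] = 3×1 + 1×1 = 4; y[3] = 1×1 = 1 → [2, 5, 4, 1]. Does not match given y = [2, 6, 5, 1].

Not verified. [2, 3, 1] * [1, 1] = [2, 5, 4, 1], which differs from [2, 6, 5, 1] at index 1.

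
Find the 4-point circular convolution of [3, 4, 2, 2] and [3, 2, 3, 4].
Use y[k] = Σ_j f[j]·g[(k-j) mod 4]. y[0] = 3×3 + 4×4 + 2×3 + 2×2 = 35; y[1] = 3×2 + 4×3 + 2×4 + 2×3 = 32; y[2] = 3×3 + 4×2 + 2×3 + 2×4 = 31; y[3] = 3×4 + 4×3 + 2×2 + 2×3 = 34. Result: [35, 32, 31, 34]

[35, 32, 31, 34]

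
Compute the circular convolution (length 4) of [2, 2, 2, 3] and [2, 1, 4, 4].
Use y[k] = Σ_j f[j]·g[(k-j) mod 4]. y[0] = 2×2 + 2×4 + 2×4 + 3×1 = 23; y[1] = 2×1 + 2×2 + 2×4 + 3×4 = 26; y[2] = 2×4 + 2×1 + 2×2 + 3×4 = 26; y[3] = 2×4 + 2×4 + 2×1 + 3×2 = 24. Result: [23, 26, 26, 24]

[23, 26, 26, 24]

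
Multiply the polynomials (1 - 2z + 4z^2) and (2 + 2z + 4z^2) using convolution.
Ascending coefficients: a = [1, -2, 4], b = [2, 2, 4]. c[0] = 1×2 = 2; c[1] = 1×2 + -2×2 = -2; c[2] = 1×4 + -2×2 + 4×2 = 8; c[3] = -2×4 + 4×2 = 0; c[4] = 4×4 = 16. Result coefficients: [2, -2, 8, 0, 16] → 2 - 2z + 8z^2 + 16z^4

2 - 2z + 8z^2 + 16z^4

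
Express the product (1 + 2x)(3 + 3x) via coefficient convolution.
Ascending coefficients: a = [1, 2], b = [3, 3]. c[0] = 1×3 = 3; c[1] = 1×3 + 2×3 = 9; c[2] = 2×3 = 6. Result coefficients: [3, 9, 6] → 3 + 9x + 6x^2

3 + 9x + 6x^2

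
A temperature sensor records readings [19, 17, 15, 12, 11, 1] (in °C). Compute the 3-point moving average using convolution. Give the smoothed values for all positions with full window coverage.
3-point moving average kernel = [1, 1, 1]. Apply in 'valid' mode (full window coverage): avg[0] = (19 + 17 + 15) / 3 = 17.0; avg[1] = (17 + 15 + 12) / 3 = 14.67; avg[2] = (15 + 12 + 11) / 3 = 12.67; avg[3] = (12 + 11 + 1) / 3 = 8.0. Smoothed values: [17.0, 14.67, 12.67, 8.0]

[17.0, 14.67, 12.67, 8.0]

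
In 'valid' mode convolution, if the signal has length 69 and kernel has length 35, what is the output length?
'Valid' mode counts only positions where the kernel fully overlaps the signal: m - n + 1 = 69 - 35 + 1 = 35

35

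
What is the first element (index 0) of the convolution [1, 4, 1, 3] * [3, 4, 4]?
Use y[k] = Σ_i a[i]·b[k-i] at k=0. y[0] = 1×3 = 3

3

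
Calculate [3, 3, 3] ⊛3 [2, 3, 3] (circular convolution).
Use y[k] = Σ_j x[j]·h[(k-j) mod 3]. y[0] = 3×2 + 3×3 + 3×3 = 24; y[1] = 3×3 + 3×2 + 3×3 = 24; y[2] = 3×3 + 3×3 + 3×2 = 24. Result: [24, 24, 24]

[24, 24, 24]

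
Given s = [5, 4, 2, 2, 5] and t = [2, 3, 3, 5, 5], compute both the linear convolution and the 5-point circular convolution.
Linear: y_lin[0] = 5×2 = 10; y_lin[1] = 5×3 + 4×2 = 23; y_lin[2] = 5×3 + 4×3 + 2×2 = 31; y_lin[3] = 5×5 + 4×3 + 2×3 + 2×2 = 47; y_lin[4] = 5×5 + 4×5 + 2×3 + 2×3 + 5×2 = 67; y_lin[5] = 4×5 + 2×5 + 2×3 + 5×3 = 51; y_lin[6] = 2×5 + 2×5 + 5×3 = 35; y_lin[7] = 2×5 + 5×5 = 35; y_lin[8] = 5×5 = 25 → [10, 23, 31, 47, 67, 51, 35, 35, 25]. Circular (length 5): y[0] = 5×2 + 4×5 + 2×5 + 2×3 + 5×3 = 61; y[1] = 5×3 + 4×2 + 2×5 + 2×5 + 5×3 = 58; y[2] = 5×3 + 4×3 + 2×2 + 2×5 + 5×5 = 66; y[3] = 5×5 + 4×3 + 2×3 + 2×2 + 5×5 = 72; y[4] = 5×5 + 4×5 + 2×3 + 2×3 + 5×2 = 67 → [61, 58, 66, 72, 67]

Linear: [10, 23, 31, 47, 67, 51, 35, 35, 25], Circular: [61, 58, 66, 72, 67]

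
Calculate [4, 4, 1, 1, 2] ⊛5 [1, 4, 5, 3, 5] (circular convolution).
Use y[k] = Σ_j s[j]·t[(k-j) mod 5]. y[0] = 4×1 + 4×5 + 1×3 + 1×5 + 2×4 = 40; y[1] = 4×4 + 4×1 + 1×5 + 1×3 + 2×5 = 38; y[2] = 4×5 + 4×4 + 1×1 + 1×5 + 2×3 = 48; y[3] = 4×3 + 4×5 + 1×4 + 1×1 + 2×5 = 47; y[4] = 4×5 + 4×3 + 1×5 + 1×4 + 2×1 = 43. Result: [40, 38, 48, 47, 43]

[40, 38, 48, 47, 43]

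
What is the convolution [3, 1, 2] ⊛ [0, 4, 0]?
y[0] = 3×0 = 0; y[1] = 3×4 + 1×0 = 12; y[2] = 3×0 + 1×4 + 2×0 = 4; y[3] = 1×0 + 2×4 = 8; y[4] = 2×0 = 0

[0, 12, 4, 8, 0]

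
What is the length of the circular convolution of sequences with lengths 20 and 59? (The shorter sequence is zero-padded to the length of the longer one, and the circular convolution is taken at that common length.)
Circular convolution (zero-padding the shorter input) has length max(m, n) = max(20, 59) = 59

59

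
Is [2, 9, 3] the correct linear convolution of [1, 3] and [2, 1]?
Recompute linear convolution of [1, 3] and [2, 1]: y[0] = 1×2 = 2; y[1] = 1×1 + 3×2 = 7; y[2] = 3×1 = 3 → [2, 7, 3]. Compare to given [2, 9, 3]: they differ at index 1: given 9, correct 7, so answer: No

No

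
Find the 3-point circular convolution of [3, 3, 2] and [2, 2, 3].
Use y[k] = Σ_j s[j]·t[(k-j) mod 3]. y[0] = 3×2 + 3×3 + 2×2 = 19; y[1] = 3×2 + 3×2 + 2×3 = 18; y[2] = 3×3 + 3×2 + 2×2 = 19. Result: [19, 18, 19]

[19, 18, 19]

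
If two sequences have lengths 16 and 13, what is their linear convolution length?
Linear/full convolution length: m + n - 1 = 16 + 13 - 1 = 28

28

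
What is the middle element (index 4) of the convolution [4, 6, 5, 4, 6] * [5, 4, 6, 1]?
Use y[k] = Σ_i a[i]·b[k-i] at k=4. y[4] = 6×1 + 5×6 + 4×4 + 6×5 = 82

82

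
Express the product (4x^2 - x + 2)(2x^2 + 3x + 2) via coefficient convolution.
Ascending coefficients: a = [2, -1, 4], b = [2, 3, 2]. c[0] = 2×2 = 4; c[1] = 2×3 + -1×2 = 4; c[2] = 2×2 + -1×3 + 4×2 = 9; c[3] = -1×2 + 4×3 = 10; c[4] = 4×2 = 8. Result coefficients: [4, 4, 9, 10, 8] → 8x^4 + 10x^3 + 9x^2 + 4x + 4

8x^4 + 10x^3 + 9x^2 + 4x + 4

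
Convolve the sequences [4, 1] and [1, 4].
y[0] = 4×1 = 4; y[1] = 4×4 + 1×1 = 17; y[2] = 1×4 = 4

[4, 17, 4]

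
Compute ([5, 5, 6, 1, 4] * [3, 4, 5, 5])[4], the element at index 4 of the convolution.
Use y[k] = Σ_i a[i]·b[k-i] at k=4. y[4] = 5×5 + 6×5 + 1×4 + 4×3 = 71

71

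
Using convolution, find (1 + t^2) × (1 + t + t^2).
Ascending coefficients: a = [1, 0, 1], b = [1, 1, 1]. c[0] = 1×1 = 1; c[1] = 1×1 + 0×1 = 1; c[2] = 1×1 + 0×1 + 1×1 = 2; c[3] = 0×1 + 1×1 = 1; c[4] = 1×1 = 1. Result coefficients: [1, 1, 2, 1, 1] → 1 + t + 2t^2 + t^3 + t^4

1 + t + 2t^2 + t^3 + t^4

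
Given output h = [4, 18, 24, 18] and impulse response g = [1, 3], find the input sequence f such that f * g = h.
Deconvolve h=[4, 18, 24, 18] by g=[1, 3]. Since g[0]=1, solve forward: f[0] = h[0] / 1 = 4; f[1] = (h[1] - 4×3) / 1 = 6; f[2] = (h[2] - 6×3) / 1 = 6. So f = [4, 6, 6]. Check by forward convolution: h[0] = 4×1 = 4; h[1] = 4×3 + 6×1 = 18; h[2] = 6×3 + 6×1 = 24; h[3] = 6×3 = 18

[4, 6, 6]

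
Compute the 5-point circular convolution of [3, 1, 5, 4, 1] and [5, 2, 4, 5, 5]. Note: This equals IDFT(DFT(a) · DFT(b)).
Either evaluate y[k] = Σ_j a[j]·b[(k-j) mod 5] directly, or use IDFT(DFT(a) · DFT(b)). y[0] = 3×5 + 1×5 + 5×5 + 4×4 + 1×2 = 63; y[1] = 3×2 + 1×5 + 5×5 + 4×5 + 1×4 = 60; y[2] = 3×4 + 1×2 + 5×5 + 4×5 + 1×5 = 64; y[3] = 3×5 + 1×4 + 5×2 + 4×5 + 1×5 = 54; y[4] = 3×5 + 1×5 + 5×4 + 4×2 + 1×5 = 53. Result: [63, 60, 64, 54, 53]

[63, 60, 64, 54, 53]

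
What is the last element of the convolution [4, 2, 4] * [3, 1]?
Use y[k] = Σ_i a[i]·b[k-i] at k=3. y[3] = 4×1 = 4

4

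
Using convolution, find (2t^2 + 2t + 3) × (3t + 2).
Ascending coefficients: a = [3, 2, 2], b = [2, 3]. c[0] = 3×2 = 6; c[1] = 3×3 + 2×2 = 13; c[2] = 2×3 + 2×2 = 10; c[3] = 2×3 = 6. Result coefficients: [6, 13, 10, 6] → 6t^3 + 10t^2 + 13t + 6

6t^3 + 10t^2 + 13t + 6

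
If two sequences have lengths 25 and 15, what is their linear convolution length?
Linear/full convolution length: m + n - 1 = 25 + 15 - 1 = 39

39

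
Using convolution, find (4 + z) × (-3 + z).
Ascending coefficients: a = [4, 1], b = [-3, 1]. c[0] = 4×-3 = -12; c[1] = 4×1 + 1×-3 = 1; c[2] = 1×1 = 1. Result coefficients: [-12, 1, 1] → -12 + z + z^2

-12 + z + z^2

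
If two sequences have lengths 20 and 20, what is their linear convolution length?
Linear/full convolution length: m + n - 1 = 20 + 20 - 1 = 39

39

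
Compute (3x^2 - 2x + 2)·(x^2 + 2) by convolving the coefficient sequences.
Ascending coefficients: a = [2, -2, 3], b = [2, 0, 1]. c[0] = 2×2 = 4; c[1] = 2×0 + -2×2 = -4; c[2] = 2×1 + -2×0 + 3×2 = 8; c[3] = -2×1 + 3×0 = -2; c[4] = 3×1 = 3. Result coefficients: [4, -4, 8, -2, 3] → 3x^4 - 2x^3 + 8x^2 - 4x + 4

3x^4 - 2x^3 + 8x^2 - 4x + 4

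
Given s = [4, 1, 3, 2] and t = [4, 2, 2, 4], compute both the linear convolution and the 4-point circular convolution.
Linear: y_lin[0] = 4×4 = 16; y_lin[1] = 4×2 + 1×4 = 12; y_lin[2] = 4×2 + 1×2 + 3×4 = 22; y_lin[3] = 4×4 + 1×2 + 3×2 + 2×4 = 32; y_lin[4] = 1×4 + 3×2 + 2×2 = 14; y_lin[5] = 3×4 + 2×2 = 16; y_lin[6] = 2×4 = 8 → [16, 12, 22, 32, 14, 16, 8]. Circular (length 4): y[0] = 4×4 + 1×4 + 3×2 + 2×2 = 30; y[1] = 4×2 + 1×4 + 3×4 + 2×2 = 28; y[2] = 4×2 + 1×2 + 3×4 + 2×4 = 30; y[3] = 4×4 + 1×2 + 3×2 + 2×4 = 32 → [30, 28, 30, 32]

Linear: [16, 12, 22, 32, 14, 16, 8], Circular: [30, 28, 30, 32]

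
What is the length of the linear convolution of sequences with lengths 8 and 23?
Linear/full convolution length: m + n - 1 = 8 + 23 - 1 = 30

30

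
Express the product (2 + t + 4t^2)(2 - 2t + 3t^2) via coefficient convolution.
Ascending coefficients: a = [2, 1, 4], b = [2, -2, 3]. c[0] = 2×2 = 4; c[1] = 2×-2 + 1×2 = -2; c[2] = 2×3 + 1×-2 + 4×2 = 12; c[3] = 1×3 + 4×-2 = -5; c[4] = 4×3 = 12. Result coefficients: [4, -2, 12, -5, 12] → 4 - 2t + 12t^2 - 5t^3 + 12t^4

4 - 2t + 12t^2 - 5t^3 + 12t^4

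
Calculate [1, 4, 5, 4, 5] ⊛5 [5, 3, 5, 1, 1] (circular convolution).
Use y[k] = Σ_j x[j]·h[(k-j) mod 5]. y[0] = 1×5 + 4×1 + 5×1 + 4×5 + 5×3 = 49; y[1] = 1×3 + 4×5 + 5×1 + 4×1 + 5×5 = 57; y[2] = 1×5 + 4×3 + 5×5 + 4×1 + 5×1 = 51; y[3] = 1×1 + 4×5 + 5×3 + 4×5 + 5×1 = 61; y[4] = 1×1 + 4×1 + 5×5 + 4×3 + 5×5 = 67. Result: [49, 57, 51, 61, 67]

[49, 57, 51, 61, 67]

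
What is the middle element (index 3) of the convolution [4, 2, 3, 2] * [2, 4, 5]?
Use y[k] = Σ_i a[i]·b[k-i] at k=3. y[3] = 2×5 + 3×4 + 2×2 = 26

26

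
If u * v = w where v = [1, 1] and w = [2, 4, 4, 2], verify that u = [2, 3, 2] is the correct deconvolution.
Forward-compute [2, 3, 2] * [1, 1]: w[0] = 2×1 = 2; w[1] = 2×1 + 3×1 = 5; w[2] = 3×1 + 2×1 = 5; w[3] = 2×1 = 2 → [2, 5, 5, 2]. Does not match given w = [2, 4, 4, 2].

Not verified. [2, 3, 2] * [1, 1] = [2, 5, 5, 2], which differs from [2, 4, 4, 2] at index 1.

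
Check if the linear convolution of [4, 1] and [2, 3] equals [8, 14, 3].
Recompute linear convolution of [4, 1] and [2, 3]: y[0] = 4×2 = 8; y[1] = 4×3 + 1×2 = 14; y[2] = 1×3 = 3 → [8, 14, 3]. Given [8, 14, 3] matches, so answer: Yes

Yes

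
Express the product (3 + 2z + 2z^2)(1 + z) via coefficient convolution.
Ascending coefficients: a = [3, 2, 2], b = [1, 1]. c[0] = 3×1 = 3; c[1] = 3×1 + 2×1 = 5; c[2] = 2×1 + 2×1 = 4; c[3] = 2×1 = 2. Result coefficients: [3, 5, 4, 2] → 3 + 5z + 4z^2 + 2z^3

3 + 5z + 4z^2 + 2z^3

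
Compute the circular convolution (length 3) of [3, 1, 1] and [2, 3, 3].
Use y[k] = Σ_j u[j]·v[(k-j) mod 3]. y[0] = 3×2 + 1×3 + 1×3 = 12; y[1] = 3×3 + 1×2 + 1×3 = 14; y[2] = 3×3 + 1×3 + 1×2 = 14. Result: [12, 14, 14]

[12, 14, 14]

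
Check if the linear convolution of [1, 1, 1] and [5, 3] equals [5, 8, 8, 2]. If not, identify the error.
Recompute linear convolution of [1, 1, 1] and [5, 3]: y[0] = 1×5 = 5; y[1] = 1×3 + 1×5 = 8; y[2] = 1×3 + 1×5 = 8; y[3] = 1×3 = 3 → [5, 8, 8, 3]. Compare to given [5, 8, 8, 2]: they differ at index 3: given 2, correct 3, so answer: No

No. Error at index 3: given 2, correct 3.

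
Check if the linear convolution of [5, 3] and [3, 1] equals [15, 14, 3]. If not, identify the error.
Recompute linear convolution of [5, 3] and [3, 1]: y[0] = 5×3 = 15; y[1] = 5×1 + 3×3 = 14; y[2] = 3×1 = 3 → [15, 14, 3]. Given [15, 14, 3] matches, so answer: Yes

Yes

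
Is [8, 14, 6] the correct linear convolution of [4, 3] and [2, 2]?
Recompute linear convolution of [4, 3] and [2, 2]: y[0] = 4×2 = 8; y[1] = 4×2 + 3×2 = 14; y[2] = 3×2 = 6 → [8, 14, 6]. Given [8, 14, 6] matches, so answer: Yes

Yes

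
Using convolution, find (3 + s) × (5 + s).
Ascending coefficients: a = [3, 1], b = [5, 1]. c[0] = 3×5 = 15; c[1] = 3×1 + 1×5 = 8; c[2] = 1×1 = 1. Result coefficients: [15, 8, 1] → 15 + 8s + s^2

15 + 8s + s^2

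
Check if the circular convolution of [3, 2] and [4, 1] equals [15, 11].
Recompute circular convolution of [3, 2] and [4, 1]: y[0] = 3×4 + 2×1 = 14; y[1] = 3×1 + 2×4 = 11 → [14, 11]. Compare to given [15, 11]: they differ at index 0: given 15, correct 14, so answer: No

No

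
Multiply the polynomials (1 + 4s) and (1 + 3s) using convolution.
Ascending coefficients: a = [1, 4], b = [1, 3]. c[0] = 1×1 = 1; c[1] = 1×3 + 4×1 = 7; c[2] = 4×3 = 12. Result coefficients: [1, 7, 12] → 1 + 7s + 12s^2

1 + 7s + 12s^2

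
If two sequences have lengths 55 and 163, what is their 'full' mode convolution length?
Linear/full convolution length: m + n - 1 = 55 + 163 - 1 = 217

217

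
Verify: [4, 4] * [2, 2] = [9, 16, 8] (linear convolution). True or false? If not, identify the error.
Recompute linear convolution of [4, 4] and [2, 2]: y[0] = 4×2 = 8; y[1] = 4×2 + 4×2 = 16; y[2] = 4×2 = 8 → [8, 16, 8]. Compare to given [9, 16, 8]: they differ at index 0: given 9, correct 8, so answer: No

No. Error at index 0: given 9, correct 8.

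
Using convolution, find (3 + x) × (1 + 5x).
Ascending coefficients: a = [3, 1], b = [1, 5]. c[0] = 3×1 = 3; c[1] = 3×5 + 1×1 = 16; c[2] = 1×5 = 5. Result coefficients: [3, 16, 5] → 3 + 16x + 5x^2

3 + 16x + 5x^2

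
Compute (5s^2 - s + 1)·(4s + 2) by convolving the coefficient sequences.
Ascending coefficients: a = [1, -1, 5], b = [2, 4]. c[0] = 1×2 = 2; c[1] = 1×4 + -1×2 = 2; c[2] = -1×4 + 5×2 = 6; c[3] = 5×4 = 20. Result coefficients: [2, 2, 6, 20] → 20s^3 + 6s^2 + 2s + 2

20s^3 + 6s^2 + 2s + 2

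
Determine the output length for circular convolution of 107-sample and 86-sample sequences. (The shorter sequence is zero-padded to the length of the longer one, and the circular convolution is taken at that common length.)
Circular convolution (zero-padding the shorter input) has length max(m, n) = max(107, 86) = 107

107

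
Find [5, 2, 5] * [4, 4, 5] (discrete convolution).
y[0] = 5×4 = 20; y[1] = 5×4 + 2×4 = 28; y[2] = 5×5 + 2×4 + 5×4 = 53; y[3] = 2×5 + 5×4 = 30; y[4] = 5×5 = 25

[20, 28, 53, 30, 25]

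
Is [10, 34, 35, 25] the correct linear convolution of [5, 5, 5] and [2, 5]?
Recompute linear convolution of [5, 5, 5] and [2, 5]: y[0] = 5×2 = 10; y[1] = 5×5 + 5×2 = 35; y[2] = 5×5 + 5×2 = 35; y[3] = 5×5 = 25 → [10, 35, 35, 25]. Compare to given [10, 34, 35, 25]: they differ at index 1: given 34, correct 35, so answer: No

No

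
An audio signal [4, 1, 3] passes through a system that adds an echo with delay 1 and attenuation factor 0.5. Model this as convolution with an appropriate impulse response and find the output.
Direct-path + delayed-attenuated-path model → impulse response h = [1, 0.5] (1 at lag 0, 0.5 at lag 1). Output y[n] = x[n] + 0.5·x[n - 1] (with x[n] = 0 outside 0..2): y[0] = 4 + 0.5×0 = 4; y[1] = 1 + 0.5×4 = 3.0; y[2] = 3 + 0.5×1 = 3.5; y[3] = 0 + 0.5×3 = 1.5. So y = [4, 3.0, 3.5, 1.5]

[4, 3.0, 3.5, 1.5]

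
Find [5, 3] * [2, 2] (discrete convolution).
y[0] = 5×2 = 10; y[1] = 5×2 + 3×2 = 16; y[2] = 3×2 = 6

[10, 16, 6]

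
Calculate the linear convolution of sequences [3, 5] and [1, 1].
y[0] = 3×1 = 3; y[1] = 3×1 + 5×1 = 8; y[2] = 5×1 = 5

[3, 8, 5]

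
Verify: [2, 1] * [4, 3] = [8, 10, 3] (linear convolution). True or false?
Recompute linear convolution of [2, 1] and [4, 3]: y[0] = 2×4 = 8; y[1] = 2×3 + 1×4 = 10; y[2] = 1×3 = 3 → [8, 10, 3]. Given [8, 10, 3] matches, so answer: Yes

Yes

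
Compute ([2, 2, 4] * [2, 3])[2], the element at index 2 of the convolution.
Use y[k] = Σ_i a[i]·b[k-i] at k=2. y[2] = 2×3 + 4×2 = 14

14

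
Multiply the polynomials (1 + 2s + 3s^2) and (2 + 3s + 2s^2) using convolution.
Ascending coefficients: a = [1, 2, 3], b = [2, 3, 2]. c[0] = 1×2 = 2; c[1] = 1×3 + 2×2 = 7; c[2] = 1×2 + 2×3 + 3×2 = 14; c[3] = 2×2 + 3×3 = 13; c[4] = 3×2 = 6. Result coefficients: [2, 7, 14, 13, 6] → 2 + 7s + 14s^2 + 13s^3 + 6s^4

2 + 7s + 14s^2 + 13s^3 + 6s^4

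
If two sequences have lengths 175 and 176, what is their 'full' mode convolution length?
Linear/full convolution length: m + n - 1 = 175 + 176 - 1 = 350

350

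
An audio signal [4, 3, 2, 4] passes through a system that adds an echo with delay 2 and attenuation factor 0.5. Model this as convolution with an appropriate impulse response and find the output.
Direct-path + delayed-attenuated-path model → impulse response h = [1, 0, 0.5] (1 at lag 0, 0.5 at lag 2). Output y[n] = x[n] + 0.5·x[n - 2] (with x[n] = 0 outside 0..3): y[0] = 4 + 0.5×0 = 4; y[1] = 3 + 0.5×0 = 3; y[2] = 2 + 0.5×4 = 4.0; y[3] = 4 + 0.5×3 = 5.5; y[4] = 0 + 0.5×2 = 1.0; y[5] = 0 + 0.5×4 = 2.0. So y = [4, 3, 4.0, 5.5, 1.0, 2.0]

[4, 3, 4.0, 5.5, 1.0, 2.0]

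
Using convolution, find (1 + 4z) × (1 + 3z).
Ascending coefficients: a = [1, 4], b = [1, 3]. c[0] = 1×1 = 1; c[1] = 1×3 + 4×1 = 7; c[2] = 4×3 = 12. Result coefficients: [1, 7, 12] → 1 + 7z + 12z^2

1 + 7z + 12z^2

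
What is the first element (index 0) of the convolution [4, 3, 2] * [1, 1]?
Use y[k] = Σ_i a[i]·b[k-i] at k=0. y[0] = 4×1 = 4

4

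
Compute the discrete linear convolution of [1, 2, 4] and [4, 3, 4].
y[0] = 1×4 = 4; y[1] = 1×3 + 2×4 = 11; y[2] = 1×4 + 2×3 + 4×4 = 26; y[3] = 2×4 + 4×3 = 20; y[4] = 4×4 = 16

[4, 11, 26, 20, 16]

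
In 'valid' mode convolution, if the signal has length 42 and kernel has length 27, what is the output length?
'Valid' mode counts only positions where the kernel fully overlaps the signal: m - n + 1 = 42 - 27 + 1 = 16

16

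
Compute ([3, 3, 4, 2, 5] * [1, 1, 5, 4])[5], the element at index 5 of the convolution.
Use y[k] = Σ_i a[i]·b[k-i] at k=5. y[5] = 4×4 + 2×5 + 5×1 = 31

31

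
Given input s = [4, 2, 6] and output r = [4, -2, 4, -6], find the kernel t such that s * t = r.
Output length 4 = len(s) + len(t) - 1 ⇒ len(t) = 2. Solve t forward using t[k] = (r[k] - Σ_{i≥1} s[i]·t[k-i]) / s[0]: t[0] = r[0] / s[0] = 4 / 4 = 1; t[1] = (r[1] - 2×1) / s[0] = (-2 - 2×1) / 4 = -1. So t = [1, -1]. Forward-check [4, 2, 6] * [1, -1]: r[0] = 4×1 = 4; r[1] = 4×-1 + 2×1 = -2; r[2] = 2×-1 + 6×1 = 4; r[3] = 6×-1 = -6 → [4, -2, 4, -6] ✓

[1, -1]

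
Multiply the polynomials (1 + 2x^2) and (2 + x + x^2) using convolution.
Ascending coefficients: a = [1, 0, 2], b = [2, 1, 1]. c[0] = 1×2 = 2; c[1] = 1×1 + 0×2 = 1; c[2] = 1×1 + 0×1 + 2×2 = 5; c[3] = 0×1 + 2×1 = 2; c[4] = 2×1 = 2. Result coefficients: [2, 1, 5, 2, 2] → 2 + x + 5x^2 + 2x^3 + 2x^4

2 + x + 5x^2 + 2x^3 + 2x^4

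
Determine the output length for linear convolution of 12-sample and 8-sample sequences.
Linear/full convolution length: m + n - 1 = 12 + 8 - 1 = 19

19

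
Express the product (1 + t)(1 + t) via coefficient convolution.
Ascending coefficients: a = [1, 1], b = [1, 1]. c[0] = 1×1 = 1; c[1] = 1×1 + 1×1 = 2; c[2] = 1×1 = 1. Result coefficients: [1, 2, 1] → 1 + 2t + t^2

1 + 2t + t^2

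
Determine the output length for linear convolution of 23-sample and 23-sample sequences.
Linear/full convolution length: m + n - 1 = 23 + 23 - 1 = 45

45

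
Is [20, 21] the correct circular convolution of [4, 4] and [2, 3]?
Recompute circular convolution of [4, 4] and [2, 3]: y[0] = 4×2 + 4×3 = 20; y[1] = 4×3 + 4×2 = 20 → [20, 20]. Compare to given [20, 21]: they differ at index 1: given 21, correct 20, so answer: No

No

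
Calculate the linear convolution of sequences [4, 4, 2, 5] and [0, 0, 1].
y[0] = 4×0 = 0; y[1] = 4×0 + 4×0 = 0; y[2] = 4×1 + 4×0 + 2×0 = 4; y[3] = 4×1 + 2×0 + 5×0 = 4; y[4] = 2×1 + 5×0 = 2; y[5] = 5×1 = 5

[0, 0, 4, 4, 2, 5]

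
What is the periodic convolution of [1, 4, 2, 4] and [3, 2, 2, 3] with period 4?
Use y[k] = Σ_j f[j]·g[(k-j) mod 4]. y[0] = 1×3 + 4×3 + 2×2 + 4×2 = 27; y[1] = 1×2 + 4×3 + 2×3 + 4×2 = 28; y[2] = 1×2 + 4×2 + 2×3 + 4×3 = 28; y[3] = 1×3 + 4×2 + 2×2 + 4×3 = 27. Result: [27, 28, 28, 27]

[27, 28, 28, 27]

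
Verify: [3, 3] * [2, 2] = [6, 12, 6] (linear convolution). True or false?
Recompute linear convolution of [3, 3] and [2, 2]: y[0] = 3×2 = 6; y[1] = 3×2 + 3×2 = 12; y[2] = 3×2 = 6 → [6, 12, 6]. Given [6, 12, 6] matches, so answer: Yes

Yes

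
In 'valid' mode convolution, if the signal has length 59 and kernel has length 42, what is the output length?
'Valid' mode counts only positions where the kernel fully overlaps the signal: m - n + 1 = 59 - 42 + 1 = 18

18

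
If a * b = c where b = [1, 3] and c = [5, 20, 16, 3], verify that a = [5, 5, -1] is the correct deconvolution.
Forward-compute [5, 5, -1] * [1, 3]: c[0] = 5×1 = 5; c[1] = 5×3 + 5×1 = 20; c[2] = 5×3 + -1×1 = 14; c[3] = -1×3 = -3 → [5, 20, 14, -3]. Does not match given c = [5, 20, 16, 3].

Not verified. [5, 5, -1] * [1, 3] = [5, 20, 14, -3], which differs from [5, 20, 16, 3] at index 2.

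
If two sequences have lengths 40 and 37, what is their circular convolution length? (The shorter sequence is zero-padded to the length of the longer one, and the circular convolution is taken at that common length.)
Circular convolution (zero-padding the shorter input) has length max(m, n) = max(40, 37) = 40

40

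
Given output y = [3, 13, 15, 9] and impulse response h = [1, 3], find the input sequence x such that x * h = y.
Deconvolve y=[3, 13, 15, 9] by h=[1, 3]. Since h[0]=1, solve forward: x[0] = y[0] / 1 = 3; x[1] = (y[1] - 3×3) / 1 = 4; x[2] = (y[2] - 4×3) / 1 = 3. So x = [3, 4, 3]. Check by forward convolution: y[0] = 3×1 = 3; y[1] = 3×3 + 4×1 = 13; y[2] = 4×3 + 3×1 = 15; y[3] = 3×3 = 9

[3, 4, 3]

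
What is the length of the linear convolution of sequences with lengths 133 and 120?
Linear/full convolution length: m + n - 1 = 133 + 120 - 1 = 252

252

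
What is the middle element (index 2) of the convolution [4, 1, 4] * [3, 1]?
Use y[k] = Σ_i a[i]·b[k-i] at k=2. y[2] = 1×1 + 4×3 = 13

13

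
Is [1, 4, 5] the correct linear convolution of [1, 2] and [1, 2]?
Recompute linear convolution of [1, 2] and [1, 2]: y[0] = 1×1 = 1; y[1] = 1×2 + 2×1 = 4; y[2] = 2×2 = 4 → [1, 4, 4]. Compare to given [1, 4, 5]: they differ at index 2: given 5, correct 4, so answer: No

No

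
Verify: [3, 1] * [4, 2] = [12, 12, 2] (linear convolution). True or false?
Recompute linear convolution of [3, 1] and [4, 2]: y[0] = 3×4 = 12; y[1] = 3×2 + 1×4 = 10; y[2] = 1×2 = 2 → [12, 10, 2]. Compare to given [12, 12, 2]: they differ at index 1: given 12, correct 10, so answer: No

No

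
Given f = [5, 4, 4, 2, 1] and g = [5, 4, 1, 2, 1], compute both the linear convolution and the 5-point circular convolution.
Linear: y_lin[0] = 5×5 = 25; y_lin[1] = 5×4 + 4×5 = 40; y_lin[2] = 5×1 + 4×4 + 4×5 = 41; y_lin[3] = 5×2 + 4×1 + 4×4 + 2×5 = 40; y_lin[4] = 5×1 + 4×2 + 4×1 + 2×4 + 1×5 = 30; y_lin[5] = 4×1 + 4×2 + 2×1 + 1×4 = 18; y_lin[6] = 4×1 + 2×2 + 1×1 = 9; y_lin[7] = 2×1 + 1×2 = 4; y_lin[8] = 1×1 = 1 → [25, 40, 41, 40, 30, 18, 9, 4, 1]. Circular (length 5): y[0] = 5×5 + 4×1 + 4×2 + 2×1 + 1×4 = 43; y[1] = 5×4 + 4×5 + 4×1 + 2×2 + 1×1 = 49; y[2] = 5×1 + 4×4 + 4×5 + 2×1 + 1×2 = 45; y[3] = 5×2 + 4×1 + 4×4 + 2×5 + 1×1 = 41; y[4] = 5×1 + 4×2 + 4×1 + 2×4 + 1×5 = 30 → [43, 49, 45, 41, 30]

Linear: [25, 40, 41, 40, 30, 18, 9, 4, 1], Circular: [43, 49, 45, 41, 30]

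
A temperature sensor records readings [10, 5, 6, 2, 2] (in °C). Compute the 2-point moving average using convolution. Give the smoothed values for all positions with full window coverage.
2-point moving average kernel = [1, 1]. Apply in 'valid' mode (full window coverage): avg[0] = (10 + 5) / 2 = 7.5; avg[1] = (5 + 6) / 2 = 5.5; avg[2] = (6 + 2) / 2 = 4.0; avg[3] = (2 + 2) / 2 = 2.0. Smoothed values: [7.5, 5.5, 4.0, 2.0]

[7.5, 5.5, 4.0, 2.0]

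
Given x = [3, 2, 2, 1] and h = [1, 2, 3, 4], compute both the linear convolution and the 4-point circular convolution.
Linear: y_lin[0] = 3×1 = 3; y_lin[1] = 3×2 + 2×1 = 8; y_lin[2] = 3×3 + 2×2 + 2×1 = 15; y_lin[3] = 3×4 + 2×3 + 2×2 + 1×1 = 23; y_lin[4] = 2×4 + 2×3 + 1×2 = 16; y_lin[5] = 2×4 + 1×3 = 11; y_lin[6] = 1×4 = 4 → [3, 8, 15, 23, 16, 11, 4]. Circular (length 4): y[0] = 3×1 + 2×4 + 2×3 + 1×2 = 19; y[1] = 3×2 + 2×1 + 2×4 + 1×3 = 19; y[2] = 3×3 + 2×2 + 2×1 + 1×4 = 19; y[3] = 3×4 + 2×3 + 2×2 + 1×1 = 23 → [19, 19, 19, 23]

Linear: [3, 8, 15, 23, 16, 11, 4], Circular: [19, 19, 19, 23]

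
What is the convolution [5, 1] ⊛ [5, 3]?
y[0] = 5×5 = 25; y[1] = 5×3 + 1×5 = 20; y[2] = 1×3 = 3

[25, 20, 3]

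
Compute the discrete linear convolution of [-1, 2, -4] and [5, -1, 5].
y[0] = -1×5 = -5; y[1] = -1×-1 + 2×5 = 11; y[2] = -1×5 + 2×-1 + -4×5 = -27; y[3] = 2×5 + -4×-1 = 14; y[4] = -4×5 = -20

[-5, 11, -27, 14, -20]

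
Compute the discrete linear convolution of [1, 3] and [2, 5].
y[0] = 1×2 = 2; y[1] = 1×5 + 3×2 = 11; y[2] = 3×5 = 15

[2, 11, 15]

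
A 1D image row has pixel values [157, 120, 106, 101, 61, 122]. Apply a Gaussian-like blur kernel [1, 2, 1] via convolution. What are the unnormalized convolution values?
Convolve image row [157, 120, 106, 101, 61, 122] with kernel [1, 2, 1]: y[0] = 157×1 = 157; y[1] = 157×2 + 120×1 = 434; y[2] = 157×1 + 120×2 + 106×1 = 503; y[3] = 120×1 + 106×2 + 101×1 = 433; y[4] = 106×1 + 101×2 + 61×1 = 369; y[5] = 101×1 + 61×2 + 122×1 = 345; y[6] = 61×1 + 122×2 = 305; y[7] = 122×1 = 122 → [157, 434, 503, 433, 369, 345, 305, 122]. Normalization factor = sum(kernel) = 4.

[157, 434, 503, 433, 369, 345, 305, 122]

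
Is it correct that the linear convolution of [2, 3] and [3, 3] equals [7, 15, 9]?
Recompute linear convolution of [2, 3] and [3, 3]: y[0] = 2×3 = 6; y[1] = 2×3 + 3×3 = 15; y[2] = 3×3 = 9 → [6, 15, 9]. Compare to given [7, 15, 9]: they differ at index 0: given 7, correct 6, so answer: No

No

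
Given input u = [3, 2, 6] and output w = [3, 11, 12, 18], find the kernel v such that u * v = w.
Output length 4 = len(u) + len(v) - 1 ⇒ len(v) = 2. Solve v forward using v[k] = (w[k] - Σ_{i≥1} u[i]·v[k-i]) / u[0]: v[0] = w[0] / u[0] = 3 / 3 = 1; v[1] = (w[1] - 2×1) / u[0] = (11 - 2×1) / 3 = 3. So v = [1, 3]. Forward-check [3, 2, 6] * [1, 3]: w[0] = 3×1 = 3; w[1] = 3×3 + 2×1 = 11; w[2] = 2×3 + 6×1 = 12; w[3] = 6×3 = 18 → [3, 11, 12, 18] ✓

[1, 3]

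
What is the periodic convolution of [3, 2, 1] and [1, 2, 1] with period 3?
Use y[k] = Σ_j f[j]·g[(k-j) mod 3]. y[0] = 3×1 + 2×1 + 1×2 = 7; y[1] = 3×2 + 2×1 + 1×1 = 9; y[2] = 3×1 + 2×2 + 1×1 = 8. Result: [7, 9, 8]

[7, 9, 8]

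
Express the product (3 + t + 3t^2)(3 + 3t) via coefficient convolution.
Ascending coefficients: a = [3, 1, 3], b = [3, 3]. c[0] = 3×3 = 9; c[1] = 3×3 + 1×3 = 12; c[2] = 1×3 + 3×3 = 12; c[3] = 3×3 = 9. Result coefficients: [9, 12, 12, 9] → 9 + 12t + 12t^2 + 9t^3

9 + 12t + 12t^2 + 9t^3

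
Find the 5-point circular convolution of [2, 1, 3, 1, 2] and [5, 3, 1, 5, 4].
Use y[k] = Σ_j s[j]·t[(k-j) mod 5]. y[0] = 2×5 + 1×4 + 3×5 + 1×1 + 2×3 = 36; y[1] = 2×3 + 1×5 + 3×4 + 1×5 + 2×1 = 30; y[2] = 2×1 + 1×3 + 3×5 + 1×4 + 2×5 = 34; y[3] = 2×5 + 1×1 + 3×3 + 1×5 + 2×4 = 33; y[4] = 2×4 + 1×5 + 3×1 + 1×3 + 2×5 = 29. Result: [36, 30, 34, 33, 29]

[36, 30, 34, 33, 29]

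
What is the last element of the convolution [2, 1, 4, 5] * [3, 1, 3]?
Use y[k] = Σ_i a[i]·b[k-i] at k=5. y[5] = 5×3 = 15

15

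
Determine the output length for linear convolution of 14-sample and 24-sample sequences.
Linear/full convolution length: m + n - 1 = 14 + 24 - 1 = 37

37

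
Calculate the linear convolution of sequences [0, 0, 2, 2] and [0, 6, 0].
y[0] = 0×0 = 0; y[1] = 0×6 + 0×0 = 0; y[2] = 0×0 + 0×6 + 2×0 = 0; y[3] = 0×0 + 2×6 + 2×0 = 12; y[4] = 2×0 + 2×6 = 12; y[5] = 2×0 = 0

[0, 0, 0, 12, 12, 0]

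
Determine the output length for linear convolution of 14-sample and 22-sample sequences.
Linear/full convolution length: m + n - 1 = 14 + 22 - 1 = 35

35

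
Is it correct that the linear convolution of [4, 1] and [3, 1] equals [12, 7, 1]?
Recompute linear convolution of [4, 1] and [3, 1]: y[0] = 4×3 = 12; y[1] = 4×1 + 1×3 = 7; y[2] = 1×1 = 1 → [12, 7, 1]. Given [12, 7, 1] matches, so answer: Yes

Yes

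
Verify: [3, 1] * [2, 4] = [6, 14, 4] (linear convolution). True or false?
Recompute linear convolution of [3, 1] and [2, 4]: y[0] = 3×2 = 6; y[1] = 3×4 + 1×2 = 14; y[2] = 1×4 = 4 → [6, 14, 4]. Given [6, 14, 4] matches, so answer: Yes

Yes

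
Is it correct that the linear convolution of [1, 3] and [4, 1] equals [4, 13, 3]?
Recompute linear convolution of [1, 3] and [4, 1]: y[0] = 1×4 = 4; y[1] = 1×1 + 3×4 = 13; y[2] = 3×1 = 3 → [4, 13, 3]. Given [4, 13, 3] matches, so answer: Yes

Yes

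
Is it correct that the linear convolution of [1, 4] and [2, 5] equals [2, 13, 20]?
Recompute linear convolution of [1, 4] and [2, 5]: y[0] = 1×2 = 2; y[1] = 1×5 + 4×2 = 13; y[2] = 4×5 = 20 → [2, 13, 20]. Given [2, 13, 20] matches, so answer: Yes

Yes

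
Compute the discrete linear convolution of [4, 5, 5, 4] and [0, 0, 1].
y[0] = 4×0 = 0; y[1] = 4×0 + 5×0 = 0; y[2] = 4×1 + 5×0 + 5×0 = 4; y[3] = 5×1 + 5×0 + 4×0 = 5; y[4] = 5×1 + 4×0 = 5; y[5] = 4×1 = 4

[0, 0, 4, 5, 5, 4]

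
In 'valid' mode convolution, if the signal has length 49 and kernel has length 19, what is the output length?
'Valid' mode counts only positions where the kernel fully overlaps the signal: m - n + 1 = 49 - 19 + 1 = 31

31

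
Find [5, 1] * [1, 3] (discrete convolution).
y[0] = 5×1 = 5; y[1] = 5×3 + 1×1 = 16; y[2] = 1×3 = 3

[5, 16, 3]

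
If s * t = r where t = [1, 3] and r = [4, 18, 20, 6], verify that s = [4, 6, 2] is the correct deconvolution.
Forward-compute [4, 6, 2] * [1, 3]: r[0] = 4×1 = 4; r[1] = 4×3 + 6×1 = 18; r[2] = 6×3 + 2×1 = 20; r[3] = 2×3 = 6 → [4, 18, 20, 6]. Matches given r = [4, 18, 20, 6], so verified.

Verified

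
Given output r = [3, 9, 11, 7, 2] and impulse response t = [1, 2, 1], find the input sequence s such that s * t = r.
Deconvolve r=[3, 9, 11, 7, 2] by t=[1, 2, 1]. Since t[0]=1, solve forward: s[0] = r[0] / 1 = 3; s[1] = (r[1] - 3×2) / 1 = 3; s[2] = (r[2] - 3×2 - 3×1) / 1 = 2. So s = [3, 3, 2]. Check by forward convolution: r[0] = 3×1 = 3; r[1] = 3×2 + 3×1 = 9; r[2] = 3×1 + 3×2 + 2×1 = 11; r[3] = 3×1 + 2×2 = 7; r[4] = 2×1 = 2

[3, 3, 2]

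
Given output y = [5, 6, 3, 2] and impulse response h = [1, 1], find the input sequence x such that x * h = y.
Deconvolve y=[5, 6, 3, 2] by h=[1, 1]. Since h[0]=1, solve forward: x[0] = y[0] / 1 = 5; x[1] = (y[1] - 5×1) / 1 = 1; x[2] = (y[2] - 1×1) / 1 = 2. So x = [5, 1, 2]. Check by forward convolution: y[0] = 5×1 = 5; y[1] = 5×1 + 1×1 = 6; y[2] = 1×1 + 2×1 = 3; y[3] = 2×1 = 2

[5, 1, 2]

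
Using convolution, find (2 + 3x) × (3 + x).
Ascending coefficients: a = [2, 3], b = [3, 1]. c[0] = 2×3 = 6; c[1] = 2×1 + 3×3 = 11; c[2] = 3×1 = 3. Result coefficients: [6, 11, 3] → 6 + 11x + 3x^2

6 + 11x + 3x^2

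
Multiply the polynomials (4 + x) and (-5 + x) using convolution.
Ascending coefficients: a = [4, 1], b = [-5, 1]. c[0] = 4×-5 = -20; c[1] = 4×1 + 1×-5 = -1; c[2] = 1×1 = 1. Result coefficients: [-20, -1, 1] → -20 - x + x^2

-20 - x + x^2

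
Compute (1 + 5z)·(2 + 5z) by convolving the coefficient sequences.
Ascending coefficients: a = [1, 5], b = [2, 5]. c[0] = 1×2 = 2; c[1] = 1×5 + 5×2 = 15; c[2] = 5×5 = 25. Result coefficients: [2, 15, 25] → 2 + 15z + 25z^2

2 + 15z + 25z^2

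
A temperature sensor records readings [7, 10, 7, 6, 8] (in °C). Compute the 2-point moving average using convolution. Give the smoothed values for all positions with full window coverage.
2-point moving average kernel = [1, 1]. Apply in 'valid' mode (full window coverage): avg[0] = (7 + 10) / 2 = 8.5; avg[1] = (10 + 7) / 2 = 8.5; avg[2] = (7 + 6) / 2 = 6.5; avg[3] = (6 + 8) / 2 = 7.0. Smoothed values: [8.5, 8.5, 6.5, 7.0]

[8.5, 8.5, 6.5, 7.0]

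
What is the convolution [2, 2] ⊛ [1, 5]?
y[0] = 2×1 = 2; y[1] = 2×5 + 2×1 = 12; y[2] = 2×5 = 10

[2, 12, 10]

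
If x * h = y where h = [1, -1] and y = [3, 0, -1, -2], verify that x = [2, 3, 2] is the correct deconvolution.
Forward-compute [2, 3, 2] * [1, -1]: y[0] = 2×1 = 2; y[1] = 2×-1 + 3×1 = 1; y[2] = 3×-1 + 2×1 = -1; y[3] = 2×-1 = -2 → [2, 1, -1, -2]. Does not match given y = [3, 0, -1, -2].

Not verified. [2, 3, 2] * [1, -1] = [2, 1, -1, -2], which differs from [3, 0, -1, -2] at index 0.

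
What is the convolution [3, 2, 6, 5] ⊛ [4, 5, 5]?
y[0] = 3×4 = 12; y[1] = 3×5 + 2×4 = 23; y[2] = 3×5 + 2×5 + 6×4 = 49; y[3] = 2×5 + 6×5 + 5×4 = 60; y[4] = 6×5 + 5×5 = 55; y[5] = 5×5 = 25

[12, 23, 49, 60, 55, 25]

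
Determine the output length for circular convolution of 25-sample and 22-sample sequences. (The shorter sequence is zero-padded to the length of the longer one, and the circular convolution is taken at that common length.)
Circular convolution (zero-padding the shorter input) has length max(m, n) = max(25, 22) = 25

25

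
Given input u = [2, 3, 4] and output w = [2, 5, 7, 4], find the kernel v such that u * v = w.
Output length 4 = len(u) + len(v) - 1 ⇒ len(v) = 2. Solve v forward using v[k] = (w[k] - Σ_{i≥1} u[i]·v[k-i]) / u[0]: v[0] = w[0] / u[0] = 2 / 2 = 1; v[1] = (w[1] - 3×1) / u[0] = (5 - 3×1) / 2 = 1. So v = [1, 1]. Forward-check [2, 3, 4] * [1, 1]: w[0] = 2×1 = 2; w[1] = 2×1 + 3×1 = 5; w[2] = 3×1 + 4×1 = 7; w[3] = 4×1 = 4 → [2, 5, 7, 4] ✓

[1, 1]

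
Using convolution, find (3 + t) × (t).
Ascending coefficients: a = [3, 1], b = [0, 1]. c[0] = 3×0 = 0; c[1] = 3×1 + 1×0 = 3; c[2] = 1×1 = 1. Result coefficients: [0, 3, 1] → 3t + t^2

3t + t^2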